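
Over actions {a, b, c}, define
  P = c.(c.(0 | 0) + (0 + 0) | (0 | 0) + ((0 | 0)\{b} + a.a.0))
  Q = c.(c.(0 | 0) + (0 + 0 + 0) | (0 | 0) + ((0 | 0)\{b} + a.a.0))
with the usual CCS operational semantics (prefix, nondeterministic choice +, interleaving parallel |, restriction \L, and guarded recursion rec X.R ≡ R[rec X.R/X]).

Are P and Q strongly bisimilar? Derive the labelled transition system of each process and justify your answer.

Reachable graph of P (5 states):
  p0 = c.(c.(0 | 0) + (0 + 0) | (0 | 0) + ((0 | 0)\{b} + a.a.0)) | --c--▸ p1
  p1 = c.(0 | 0) + (0 + 0) | (0 | 0) + ((0 | 0)\{b} + a.a.0) | --a--▸ p2, --c--▸ p3
  p2 = a.0 | --a--▸ p4
  p3 = 0 | 0 | ·
  p4 = 0 | ·
Reachable graph of Q (5 states):
  q0 = c.(c.(0 | 0) + (0 + 0 + 0) | (0 | 0) + ((0 | 0)\{b} + a.a.0)) | --c--▸ q1
  q1 = c.(0 | 0) + (0 + 0 + 0) | (0 | 0) + ((0 | 0)\{b} + a.a.0) | --a--▸ q2, --c--▸ q3
  q2 = a.0 | --a--▸ q4
  q3 = 0 | 0 | ·
  q4 = 0 | ·
Coarsest stable partition (strong bisimilarity classes):
  B0 = {p0, q0}
  B1 = {p1, q1}
  B2 = {p3, p4, q3, q4}
  B3 = {p2, q2}
p0 ∈ B0, q0 ∈ B0 → same block

bisimilar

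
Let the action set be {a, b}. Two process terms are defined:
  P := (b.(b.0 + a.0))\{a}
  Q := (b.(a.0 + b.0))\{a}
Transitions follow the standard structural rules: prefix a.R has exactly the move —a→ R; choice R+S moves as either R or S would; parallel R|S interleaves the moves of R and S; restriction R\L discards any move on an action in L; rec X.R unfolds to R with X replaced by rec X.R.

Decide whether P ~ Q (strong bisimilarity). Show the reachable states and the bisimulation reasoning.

P ~ Q

P's transition system — 3 states:
  s0 = (b.(b.0 + a.0))\{a} :: ··b··> s1
  s1 = (b.0 + a.0)\{a} :: ··b··> s2
  s2 = 0\{a} :: deadlocked
Q's transition system — 3 states:
  t0 = (b.(a.0 + b.0))\{a} :: ··b··> t1
  t1 = (a.0 + b.0)\{a} :: ··b··> t2
  t2 = 0\{a} :: deadlocked
Partition-refinement fixed point:
  B0 = {s0, t0}
  B1 = {s1, t1}
  B2 = {s2, t2}
s0 ∈ B0, t0 ∈ B0 → same block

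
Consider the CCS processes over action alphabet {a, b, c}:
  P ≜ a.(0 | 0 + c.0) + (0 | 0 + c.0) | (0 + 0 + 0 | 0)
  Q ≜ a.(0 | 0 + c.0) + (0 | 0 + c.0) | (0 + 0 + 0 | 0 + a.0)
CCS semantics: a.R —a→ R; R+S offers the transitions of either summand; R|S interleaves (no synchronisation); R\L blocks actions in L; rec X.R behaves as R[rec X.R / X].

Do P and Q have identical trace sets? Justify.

NO — witness ⟨ca⟩

LTS(P): 4 reachable states
  s0 = a.(0 | 0 + c.0) + (0 | 0 + c.0) | (0 + 0 + 0 | 0) ⊢ --a--▸ s1, --c--▸ s2
  s1 = 0 | 0 + c.0 ⊢ --c--▸ s3
  s2 = 0 | (0 + 0 + 0 | 0) ⊢ stopped
  s3 = 0 ⊢ stopped
LTS(Q): 6 reachable states
  t0 = a.(0 | 0 + c.0) + (0 | 0 + c.0) | (0 + 0 + 0 | 0 + a.0) ⊢ --a--▸ t1, --a--▸ t2, --c--▸ t3
  t1 = (0 | 0 + c.0) | 0 ⊢ --c--▸ t4
  t2 = 0 | 0 + c.0 ⊢ --c--▸ t5
  t3 = 0 | (0 + 0 + 0 | 0 + a.0) ⊢ --a--▸ t4
  t4 = 0 | 0 ⊢ stopped
  t5 = 0 ⊢ stopped
Run σ = ⟨ca⟩ on Q: start {t0}
  after c @ step 1: {t3}
  after a @ step 2: {t4}
  Q completes σ.
Run σ = ⟨ca⟩ on P: start {s0}
  after c @ step 1: {s2}
  after a @ step 2: ∅ (P stuck)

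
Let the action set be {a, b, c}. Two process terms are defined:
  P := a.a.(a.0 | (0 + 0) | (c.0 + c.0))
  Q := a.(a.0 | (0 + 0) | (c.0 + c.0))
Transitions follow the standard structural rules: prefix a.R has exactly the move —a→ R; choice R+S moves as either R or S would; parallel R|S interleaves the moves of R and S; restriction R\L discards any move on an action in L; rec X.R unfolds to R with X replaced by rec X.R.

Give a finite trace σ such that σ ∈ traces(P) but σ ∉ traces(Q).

aaa

LTS(P): 6 reachable states
  p0 = a.a.(a.0 | (0 + 0) | (c.0 + c.0)) → --a--▸ p1
  p1 = a.(a.0 | (0 + 0) | (c.0 + c.0)) → --a--▸ p2
  p2 = a.0 | (0 + 0) | (c.0 + c.0) → --a--▸ p3, --c--▸ p4
  p3 = 0 | (0 + 0) | (c.0 + c.0) → --c--▸ p5
  p4 = a.0 | (0 + 0) | 0 → --a--▸ p5
  p5 = 0 | (0 + 0) | 0 → ·
LTS(Q): 5 reachable states
  q0 = a.(a.0 | (0 + 0) | (c.0 + c.0)) → --a--▸ q1
  q1 = a.0 | (0 + 0) | (c.0 + c.0) → --a--▸ q2, --c--▸ q3
  q2 = 0 | (0 + 0) | (c.0 + c.0) → --c--▸ q4
  q3 = a.0 | (0 + 0) | 0 → --a--▸ q4
  q4 = 0 | (0 + 0) | 0 → ·
Trace ⟨aaa⟩ through P, begin at {p0}:
  after a @ step 1: {p1}
  after a @ step 2: {p2}
  after a @ step 3: {p3}
  P completes σ.
Trace ⟨aaa⟩ through Q, begin at {q0}:
  after a @ step 1: {q1}
  after a @ step 2: {q2}
  after a @ step 3: ∅  — Q cannot continue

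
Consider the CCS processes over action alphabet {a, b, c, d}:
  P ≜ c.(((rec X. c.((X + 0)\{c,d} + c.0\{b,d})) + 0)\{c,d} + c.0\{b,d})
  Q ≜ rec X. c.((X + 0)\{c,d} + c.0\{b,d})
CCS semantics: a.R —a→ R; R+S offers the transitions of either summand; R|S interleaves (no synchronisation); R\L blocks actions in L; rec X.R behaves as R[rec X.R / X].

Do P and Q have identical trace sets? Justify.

LTS(P): 3 reachable states
  m0 = c.(((rec X. c.((X + 0)\{c,d} + c.0\{b,d})) + 0)\{c,d} + c.0\{b,d}) ⊢ -c-> m1
  m1 = ((rec X. c.((X + 0)\{c,d} + c.0\{b,d})) + 0)\{c,d} + c.0\{b,d} ⊢ -c-> m2
  m2 = 0\{b,d} ⊢ (no moves)
LTS(Q): 3 reachable states
  n0 = rec X. c.((X + 0)\{c,d} + c.0\{b,d}) ⊢ -c-> n1
  n1 = ((rec X. c.((X + 0)\{c,d} + c.0\{b,d})) + 0)\{c,d} + c.0\{b,d} ⊢ -c-> n2
  n2 = 0\{b,d} ⊢ (no moves)
Bisimilarity quotient blocks:
  B0 = {m0, n0}
  B1 = {m1, n1}
  B2 = {m2, n2}
m0 ∈ B0, n0 ∈ B0 → same block
Bisimilar ⇒ trace-equivalent.

YES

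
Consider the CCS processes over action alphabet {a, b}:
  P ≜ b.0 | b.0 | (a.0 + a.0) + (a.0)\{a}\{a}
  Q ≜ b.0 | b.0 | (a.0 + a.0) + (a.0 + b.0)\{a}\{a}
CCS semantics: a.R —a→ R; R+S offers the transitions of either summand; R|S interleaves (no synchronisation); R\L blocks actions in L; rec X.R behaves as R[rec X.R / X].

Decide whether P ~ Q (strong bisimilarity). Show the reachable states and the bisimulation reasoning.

Reachable graph of P (8 states):
  u0 = b.0 | b.0 | (a.0 + a.0) + (a.0)\{a}\{a} | ··a··> u1, ··b··> u2, ··b··> u3
  u1 = b.0 | b.0 | 0 | ··b··> u4, ··b··> u5
  u2 = 0 | b.0 | (a.0 + a.0) | ··a··> u4, ··b··> u6
  u3 = b.0 | 0 | (a.0 + a.0) | ··a··> u5, ··b··> u6
  u4 = 0 | b.0 | 0 | ··b··> u7
  u5 = b.0 | 0 | 0 | ··b··> u7
  u6 = 0 | 0 | (a.0 + a.0) | ··a··> u7
  u7 = 0 | 0 | 0 | ·
Reachable graph of Q (9 states):
  v0 = b.0 | b.0 | (a.0 + a.0) + (a.0 + b.0)\{a}\{a} | ··a··> v1, ··b··> v2, ··b··> v3, ··b··> v4
  v1 = b.0 | b.0 | 0 | ··b··> v5, ··b··> v6
  v2 = 0 | b.0 | (a.0 + a.0) | ··a··> v5, ··b··> v7
  v3 = 0\{a}\{a} | ·
  v4 = b.0 | 0 | (a.0 + a.0) | ··a··> v6, ··b··> v7
  v5 = 0 | b.0 | 0 | ··b··> v8
  v6 = b.0 | 0 | 0 | ··b··> v8
  v7 = 0 | 0 | (a.0 + a.0) | ··a··> v8
  v8 = 0 | 0 | 0 | ·
Coarsest stable partition (strong bisimilarity classes):
  B0 = {u0}
  B1 = {u2, u3, v2, v4}
  B2 = {u4, u5, v5, v6}
  B3 = {u7, v3, v8}
  B4 = {u6, v7}
  B5 = {u1, v1}
  B6 = {v0}
u0 ∈ B0, v0 ∈ B6 → different blocks

P ≁ Q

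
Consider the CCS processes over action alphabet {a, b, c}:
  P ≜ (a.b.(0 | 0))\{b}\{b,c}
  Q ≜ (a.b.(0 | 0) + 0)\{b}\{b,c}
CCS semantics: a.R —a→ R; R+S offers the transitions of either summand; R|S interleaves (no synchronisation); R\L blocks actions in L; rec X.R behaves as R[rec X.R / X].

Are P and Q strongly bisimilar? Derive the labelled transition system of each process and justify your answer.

YES

LTS(P): 2 reachable states
  p0 = (a.b.(0 | 0))\{b}\{b,c} :: =a=> p1
  p1 = (b.(0 | 0))\{b}\{b,c} :: deadlocked
LTS(Q): 2 reachable states
  q0 = (a.b.(0 | 0) + 0)\{b}\{b,c} :: =a=> q1
  q1 = (b.(0 | 0))\{b}\{b,c} :: deadlocked
Coarsest stable partition (strong bisimilarity classes):
  B0 = {p0, q0}
  B1 = {p1, q1}
p0 ∈ B0, q0 ∈ B0 → same block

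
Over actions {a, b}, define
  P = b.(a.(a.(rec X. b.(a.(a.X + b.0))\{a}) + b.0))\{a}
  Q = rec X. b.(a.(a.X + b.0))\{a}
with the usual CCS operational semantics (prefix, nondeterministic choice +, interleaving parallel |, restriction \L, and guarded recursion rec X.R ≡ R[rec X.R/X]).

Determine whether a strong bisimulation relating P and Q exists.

P ~ Q

P's transition system — 2 states:
  m0 = b.(a.(a.(rec X. b.(a.(a.X + b.0))\{a}) + b.0))\{a} | -b-> m1
  m1 = (a.(a.(rec X. b.(a.(a.X + b.0))\{a}) + b.0))\{a} | ∅
Q's transition system — 2 states:
  n0 = rec X. b.(a.(a.X + b.0))\{a} | -b-> n1
  n1 = (a.(a.(rec X. b.(a.(a.X + b.0))\{a}) + b.0))\{a} | ∅
Bisimilarity quotient blocks:
  B0 = {m0, n0}
  B1 = {m1, n1}
m0 ∈ B0, n0 ∈ B0 → same block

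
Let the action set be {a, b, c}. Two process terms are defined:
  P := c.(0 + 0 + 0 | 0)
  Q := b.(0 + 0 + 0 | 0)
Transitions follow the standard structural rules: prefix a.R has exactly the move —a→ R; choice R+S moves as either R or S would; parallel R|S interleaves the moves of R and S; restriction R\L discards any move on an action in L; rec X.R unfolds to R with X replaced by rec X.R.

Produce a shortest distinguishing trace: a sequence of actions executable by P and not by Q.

P's transition system — 2 states:
  m0 = c.(0 + 0 + 0 | 0) ⊢ =c=> m1
  m1 = 0 + 0 + 0 | 0 ⊢ ∅
Q's transition system — 2 states:
  n0 = b.(0 + 0 + 0 | 0) ⊢ =b=> n1
  n1 = 0 + 0 + 0 | 0 ⊢ ∅
Trace ⟨c⟩ through P, begin at {m0}:
  step 1 (c): {m1}
  P completes σ.
Trace ⟨c⟩ through Q, begin at {n0}:
  step 1 (c): ∅ (Q stuck)

c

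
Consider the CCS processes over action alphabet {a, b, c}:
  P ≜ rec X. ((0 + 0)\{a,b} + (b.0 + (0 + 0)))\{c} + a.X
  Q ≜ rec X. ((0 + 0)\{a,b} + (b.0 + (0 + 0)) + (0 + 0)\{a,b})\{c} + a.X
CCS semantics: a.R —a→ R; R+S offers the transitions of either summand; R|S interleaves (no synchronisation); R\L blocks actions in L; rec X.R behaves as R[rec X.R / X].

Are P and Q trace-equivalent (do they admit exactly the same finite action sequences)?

LTS(P): 2 reachable states
  s0 = rec X. ((0 + 0)\{a,b} + (b.0 + (0 + 0)))\{c} + a.X has moves =a=> s0, =b=> s1
  s1 = 0\{c} has moves (no moves)
LTS(Q): 2 reachable states
  t0 = rec X. ((0 + 0)\{a,b} + (b.0 + (0 + 0)) + (0 + 0)\{a,b})\{c} + a.X has moves =a=> t0, =b=> t1
  t1 = 0\{c} has moves (no moves)
Coarsest stable partition (strong bisimilarity classes):
  B0 = {s0, t0}
  B1 = {s1, t1}
s0 ∈ B0, t0 ∈ B0 → same block
Bisimilar ⇒ trace-equivalent.

trace-equivalent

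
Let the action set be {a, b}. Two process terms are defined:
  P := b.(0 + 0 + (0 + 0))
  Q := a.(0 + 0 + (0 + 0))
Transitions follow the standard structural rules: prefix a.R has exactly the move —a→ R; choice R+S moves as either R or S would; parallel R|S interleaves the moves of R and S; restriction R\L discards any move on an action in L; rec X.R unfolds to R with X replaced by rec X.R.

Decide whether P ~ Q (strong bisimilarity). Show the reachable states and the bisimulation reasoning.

LTS(P): 2 reachable states
  p0 = b.(0 + 0 + (0 + 0)) | -b-> p1
  p1 = 0 + 0 + (0 + 0) | (no moves)
LTS(Q): 2 reachable states
  q0 = a.(0 + 0 + (0 + 0)) | -a-> q1
  q1 = 0 + 0 + (0 + 0) | (no moves)
Bisimilarity quotient blocks:
  B0 = {p0}
  B1 = {p1, q1}
  B2 = {q0}
p0 ∈ B0, q0 ∈ B2 → different blocks

NO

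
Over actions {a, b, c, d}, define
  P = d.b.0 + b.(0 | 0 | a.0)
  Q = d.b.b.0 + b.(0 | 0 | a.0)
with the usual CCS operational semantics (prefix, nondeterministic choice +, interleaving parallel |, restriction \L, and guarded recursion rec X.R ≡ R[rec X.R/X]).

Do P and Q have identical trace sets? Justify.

trace-distinct — witness ⟨dbb⟩

Reachable graph of P (5 states):
  p0 = d.b.0 + b.(0 | 0 | a.0) | ··b··> p1, ··d··> p2
  p1 = 0 | 0 | a.0 | ··a··> p3
  p2 = b.0 | ··b··> p4
  p3 = 0 | 0 | 0 | ∅
  p4 = 0 | ∅
Reachable graph of Q (6 states):
  q0 = d.b.b.0 + b.(0 | 0 | a.0) | ··b··> q1, ··d··> q2
  q1 = 0 | 0 | a.0 | ··a··> q3
  q2 = b.b.0 | ··b··> q4
  q3 = 0 | 0 | 0 | ∅
  q4 = b.0 | ··b··> q5
  q5 = 0 | ∅
Trace ⟨dbb⟩ through Q, begin at {q0}:
  step 1 (d): {q2}
  step 2 (b): {q4}
  step 3 (b): {q5}
  — Q admits the full trace.
Trace ⟨dbb⟩ through P, begin at {p0}:
  step 1 (d): {p2}
  step 2 (b): {p4}
  step 3 (b): ∅ (P stuck)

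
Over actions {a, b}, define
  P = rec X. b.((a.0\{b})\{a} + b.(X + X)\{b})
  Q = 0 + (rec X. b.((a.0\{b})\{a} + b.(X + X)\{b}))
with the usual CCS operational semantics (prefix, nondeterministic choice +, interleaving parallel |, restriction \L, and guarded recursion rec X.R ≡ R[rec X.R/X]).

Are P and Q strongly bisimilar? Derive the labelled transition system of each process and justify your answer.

LTS(P): 3 reachable states
  u0 = rec X. b.((a.0\{b})\{a} + b.(X + X)\{b}) ⊢ =b=> u1
  u1 = (a.0\{b})\{a} + b.((rec X. b.((a.0\{b})\{a} + b.(X + X)\{b})) + (rec X. b.((a.0\{b})\{a} + b.(X + X)\{b})))\{b} ⊢ =b=> u2
  u2 = ((rec X. b.((a.0\{b})\{a} + b.(X + X)\{b})) + (rec X. b.((a.0\{b})\{a} + b.(X + X)\{b})))\{b} ⊢ ∅
LTS(Q): 3 reachable states
  v0 = 0 + (rec X. b.((a.0\{b})\{a} + b.(X + X)\{b})) ⊢ =b=> v1
  v1 = (a.0\{b})\{a} + b.((rec X. b.((a.0\{b})\{a} + b.(X + X)\{b})) + (rec X. b.((a.0\{b})\{a} + b.(X + X)\{b})))\{b} ⊢ =b=> v2
  v2 = ((rec X. b.((a.0\{b})\{a} + b.(X + X)\{b})) + (rec X. b.((a.0\{b})\{a} + b.(X + X)\{b})))\{b} ⊢ ∅
Bisimilarity quotient blocks:
  B0 = {u0, v0}
  B1 = {u1, v1}
  B2 = {u2, v2}
u0 ∈ B0, v0 ∈ B0 → same block

P ~ Q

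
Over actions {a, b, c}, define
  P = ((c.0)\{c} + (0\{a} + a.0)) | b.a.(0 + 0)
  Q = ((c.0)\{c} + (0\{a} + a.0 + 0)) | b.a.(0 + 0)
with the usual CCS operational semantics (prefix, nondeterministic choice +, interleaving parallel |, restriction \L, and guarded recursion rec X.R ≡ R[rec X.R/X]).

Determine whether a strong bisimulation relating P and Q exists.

Reachable graph of P (6 states):
  m0 = ((c.0)\{c} + (0\{a} + a.0)) | b.a.(0 + 0) ⊢ ··a··> m1, ··b··> m2
  m1 = 0 | b.a.(0 + 0) ⊢ ··b··> m3
  m2 = ((c.0)\{c} + (0\{a} + a.0)) | a.(0 + 0) ⊢ ··a··> m3, ··a··> m4
  m3 = 0 | a.(0 + 0) ⊢ ··a··> m5
  m4 = ((c.0)\{c} + (0\{a} + a.0)) | (0 + 0) ⊢ ··a··> m5
  m5 = 0 | (0 + 0) ⊢ (no moves)
Reachable graph of Q (6 states):
  n0 = ((c.0)\{c} + (0\{a} + a.0 + 0)) | b.a.(0 + 0) ⊢ ··a··> n1, ··b··> n2
  n1 = 0 | b.a.(0 + 0) ⊢ ··b··> n3
  n2 = ((c.0)\{c} + (0\{a} + a.0 + 0)) | a.(0 + 0) ⊢ ··a··> n3, ··a··> n4
  n3 = 0 | a.(0 + 0) ⊢ ··a··> n5
  n4 = ((c.0)\{c} + (0\{a} + a.0 + 0)) | (0 + 0) ⊢ ··a··> n5
  n5 = 0 | (0 + 0) ⊢ (no moves)
Coarsest stable partition (strong bisimilarity classes):
  B0 = {m0, n0}
  B1 = {m1, n1}
  B2 = {m3, m4, n3, n4}
  B3 = {m5, n5}
  B4 = {m2, n2}
m0 ∈ B0, n0 ∈ B0 → same block

YES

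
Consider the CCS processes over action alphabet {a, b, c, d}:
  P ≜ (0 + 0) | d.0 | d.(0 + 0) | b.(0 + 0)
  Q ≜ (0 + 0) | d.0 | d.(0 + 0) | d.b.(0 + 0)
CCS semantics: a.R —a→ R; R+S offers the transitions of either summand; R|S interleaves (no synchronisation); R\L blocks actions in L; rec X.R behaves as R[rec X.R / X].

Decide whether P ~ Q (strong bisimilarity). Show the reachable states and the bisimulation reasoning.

P ≁ Q

Reachable graph of P (8 states):
  m0 = (0 + 0) | d.0 | d.(0 + 0) | b.(0 + 0) ⊢ --b--▸ m1, --d--▸ m2, --d--▸ m3
  m1 = (0 + 0) | d.0 | d.(0 + 0) | (0 + 0) ⊢ --d--▸ m4, --d--▸ m5
  m2 = (0 + 0) | 0 | d.(0 + 0) | b.(0 + 0) ⊢ --b--▸ m4, --d--▸ m6
  m3 = (0 + 0) | d.0 | (0 + 0) | b.(0 + 0) ⊢ --b--▸ m5, --d--▸ m6
  m4 = (0 + 0) | 0 | d.(0 + 0) | (0 + 0) ⊢ --d--▸ m7
  m5 = (0 + 0) | d.0 | (0 + 0) | (0 + 0) ⊢ --d--▸ m7
  m6 = (0 + 0) | 0 | (0 + 0) | b.(0 + 0) ⊢ --b--▸ m7
  m7 = (0 + 0) | 0 | (0 + 0) | (0 + 0) ⊢ ·
Reachable graph of Q (12 states):
  n0 = (0 + 0) | d.0 | d.(0 + 0) | d.b.(0 + 0) ⊢ --d--▸ n1, --d--▸ n2, --d--▸ n3
  n1 = (0 + 0) | 0 | d.(0 + 0) | d.b.(0 + 0) ⊢ --d--▸ n4, --d--▸ n5
  n2 = (0 + 0) | d.0 | (0 + 0) | d.b.(0 + 0) ⊢ --d--▸ n4, --d--▸ n6
  n3 = (0 + 0) | d.0 | d.(0 + 0) | b.(0 + 0) ⊢ --b--▸ n7, --d--▸ n5, --d--▸ n6
  n4 = (0 + 0) | 0 | (0 + 0) | d.b.(0 + 0) ⊢ --d--▸ n8
  n5 = (0 + 0) | 0 | d.(0 + 0) | b.(0 + 0) ⊢ --b--▸ n9, --d--▸ n8
  n6 = (0 + 0) | d.0 | (0 + 0) | b.(0 + 0) ⊢ --b--▸ n10, --d--▸ n8
  n7 = (0 + 0) | d.0 | d.(0 + 0) | (0 + 0) ⊢ --d--▸ n10, --d--▸ n9
  n8 = (0 + 0) | 0 | (0 + 0) | b.(0 + 0) ⊢ --b--▸ n11
  n9 = (0 + 0) | 0 | d.(0 + 0) | (0 + 0) ⊢ --d--▸ n11
  n10 = (0 + 0) | d.0 | (0 + 0) | (0 + 0) ⊢ --d--▸ n11
  n11 = (0 + 0) | 0 | (0 + 0) | (0 + 0) ⊢ ·
Coarsest stable partition (strong bisimilarity classes):
  B0 = {m0, n3}
  B1 = {m1, n7}
  B2 = {m4, m5, n10, n9}
  B3 = {m7, n11}
  B4 = {m2, m3, n5, n6}
  B5 = {m6, n8}
  B6 = {n0}
  B7 = {n1, n2}
  B8 = {n4}
m0 ∈ B0, n0 ∈ B6 → different blocks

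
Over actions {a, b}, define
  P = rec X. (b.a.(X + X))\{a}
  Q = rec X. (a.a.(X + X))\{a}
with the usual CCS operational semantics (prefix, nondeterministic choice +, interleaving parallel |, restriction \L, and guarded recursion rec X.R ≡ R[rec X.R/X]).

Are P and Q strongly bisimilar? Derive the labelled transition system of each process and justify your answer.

not bisimilar

LTS(P): 2 reachable states
  u0 = rec X. (b.a.(X + X))\{a} ⊢ -b-> u1
  u1 = (a.((rec X. (b.a.(X + X))\{a}) + (rec X. (b.a.(X + X))\{a})))\{a} ⊢ ·
LTS(Q): 1 reachable states
  v0 = rec X. (a.a.(X + X))\{a} ⊢ ·
Partition-refinement fixed point:
  B0 = {u0}
  B1 = {u1, v0}
u0 ∈ B0, v0 ∈ B1 → different blocks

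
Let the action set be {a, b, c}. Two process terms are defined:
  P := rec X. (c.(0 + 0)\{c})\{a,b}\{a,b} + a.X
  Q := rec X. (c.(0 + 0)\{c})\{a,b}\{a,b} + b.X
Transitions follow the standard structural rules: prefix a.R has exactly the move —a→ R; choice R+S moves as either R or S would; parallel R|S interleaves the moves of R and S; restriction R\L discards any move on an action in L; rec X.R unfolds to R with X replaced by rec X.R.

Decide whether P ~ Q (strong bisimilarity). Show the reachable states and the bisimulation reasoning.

Reachable graph of P (2 states):
  s0 = rec X. (c.(0 + 0)\{c})\{a,b}\{a,b} + a.X → -a-> s0, -c-> s1
  s1 = (0 + 0)\{c}\{a,b}\{a,b} → ∅
Reachable graph of Q (2 states):
  t0 = rec X. (c.(0 + 0)\{c})\{a,b}\{a,b} + b.X → -b-> t0, -c-> t1
  t1 = (0 + 0)\{c}\{a,b}\{a,b} → ∅
Bisimilarity quotient blocks:
  B0 = {s0}
  B1 = {s1, t1}
  B2 = {t0}
s0 ∈ B0, t0 ∈ B2 → different blocks

NO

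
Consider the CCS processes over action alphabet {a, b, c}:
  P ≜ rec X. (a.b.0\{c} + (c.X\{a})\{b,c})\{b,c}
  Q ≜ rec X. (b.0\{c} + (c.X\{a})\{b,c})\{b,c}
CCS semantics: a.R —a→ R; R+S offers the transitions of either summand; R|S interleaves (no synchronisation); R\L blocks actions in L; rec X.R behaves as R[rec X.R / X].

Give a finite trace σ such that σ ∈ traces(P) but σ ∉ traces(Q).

a

LTS(P): 2 reachable states
  m0 = rec X. (a.b.0\{c} + (c.X\{a})\{b,c})\{b,c} → —a→ m1
  m1 = (b.0\{c})\{b,c} → ∅
LTS(Q): 1 reachable states
  n0 = rec X. (b.0\{c} + (c.X\{a})\{b,c})\{b,c} → ∅
Executing a from P (initial set {m0}):
  step 1 (a): {m1}
  ✓ P
Executing a from Q (initial set {n0}):
  step 1 (a): no successor for Q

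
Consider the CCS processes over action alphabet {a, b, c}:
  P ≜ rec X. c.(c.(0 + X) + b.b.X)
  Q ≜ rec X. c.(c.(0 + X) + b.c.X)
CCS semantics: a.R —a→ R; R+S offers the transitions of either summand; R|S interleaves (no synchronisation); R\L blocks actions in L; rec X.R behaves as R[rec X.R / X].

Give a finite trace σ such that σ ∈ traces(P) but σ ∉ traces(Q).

P's transition system — 4 states:
  p0 = rec X. c.(c.(0 + X) + b.b.X) :: =c=> p1
  p1 = c.(0 + (rec X. c.(c.(0 + X) + b.b.X))) + b.b.(rec X. c.(c.(0 + X) + b.b.X)) :: =b=> p2, =c=> p3
  p2 = b.(rec X. c.(c.(0 + X) + b.b.X)) :: =b=> p0
  p3 = 0 + (rec X. c.(c.(0 + X) + b.b.X)) :: =c=> p1
Q's transition system — 4 states:
  q0 = rec X. c.(c.(0 + X) + b.c.X) :: =c=> q1
  q1 = c.(0 + (rec X. c.(c.(0 + X) + b.c.X))) + b.c.(rec X. c.(c.(0 + X) + b.c.X)) :: =b=> q2, =c=> q3
  q2 = c.(rec X. c.(c.(0 + X) + b.c.X)) :: =c=> q0
  q3 = 0 + (rec X. c.(c.(0 + X) + b.c.X)) :: =c=> q1
Executing cbb from P (initial set {p0}):
  after c @ step 1: {p1}
  after b @ step 2: {p2}
  after b @ step 3: {p0}
  P completes σ.
Executing cbb from Q (initial set {q0}):
  after c @ step 1: {q1}
  after b @ step 2: {q2}
  after b @ step 3: no successor for Q

cbb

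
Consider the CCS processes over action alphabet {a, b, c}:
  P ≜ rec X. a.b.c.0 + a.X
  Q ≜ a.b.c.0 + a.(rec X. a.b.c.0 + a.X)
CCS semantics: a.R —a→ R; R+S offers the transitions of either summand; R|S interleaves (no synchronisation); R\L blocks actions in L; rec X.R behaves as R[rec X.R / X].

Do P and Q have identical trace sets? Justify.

LTS(P): 4 reachable states
  s0 = rec X. a.b.c.0 + a.X has moves -a-> s0, -a-> s1
  s1 = b.c.0 has moves -b-> s2
  s2 = c.0 has moves -c-> s3
  s3 = 0 has moves ∅
LTS(Q): 5 reachable states
  t0 = a.b.c.0 + a.(rec X. a.b.c.0 + a.X) has moves -a-> t1, -a-> t2
  t1 = b.c.0 has moves -b-> t3
  t2 = rec X. a.b.c.0 + a.X has moves -a-> t1, -a-> t2
  t3 = c.0 has moves -c-> t4
  t4 = 0 has moves ∅
Bisimilarity quotient blocks:
  B0 = {s0, t0, t2}
  B1 = {s1, t1}
  B2 = {s2, t3}
  B3 = {s3, t4}
s0 ∈ B0, t0 ∈ B0 → same block
Bisimilar ⇒ trace-equivalent.

YES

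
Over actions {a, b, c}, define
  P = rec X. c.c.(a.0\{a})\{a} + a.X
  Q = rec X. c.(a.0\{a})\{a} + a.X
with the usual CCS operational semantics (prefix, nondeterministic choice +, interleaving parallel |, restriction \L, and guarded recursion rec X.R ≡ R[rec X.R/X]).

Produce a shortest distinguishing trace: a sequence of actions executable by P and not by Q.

P's transition system — 3 states:
  s0 = rec X. c.c.(a.0\{a})\{a} + a.X | —a→ s0, —c→ s1
  s1 = c.(a.0\{a})\{a} | —c→ s2
  s2 = (a.0\{a})\{a} | ∅
Q's transition system — 2 states:
  t0 = rec X. c.(a.0\{a})\{a} + a.X | —a→ t0, —c→ t1
  t1 = (a.0\{a})\{a} | ∅
Run σ = ⟨cc⟩ on P: start {s0}
  after c @ step 1: {s1}
  after c @ step 2: {s2}
  — P admits the full trace.
Run σ = ⟨cc⟩ on Q: start {t0}
  after c @ step 1: {t1}
  after c @ step 2: no successor for Q

cc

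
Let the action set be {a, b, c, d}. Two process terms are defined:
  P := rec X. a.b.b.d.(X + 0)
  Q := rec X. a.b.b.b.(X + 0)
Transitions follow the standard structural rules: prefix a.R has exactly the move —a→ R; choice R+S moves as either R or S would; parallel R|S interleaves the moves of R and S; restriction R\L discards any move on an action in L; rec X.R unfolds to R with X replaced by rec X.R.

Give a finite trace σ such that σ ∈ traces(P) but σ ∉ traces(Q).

Reachable graph of P (5 states):
  s0 = rec X. a.b.b.d.(X + 0) | =a=> s1
  s1 = b.b.d.((rec X. a.b.b.d.(X + 0)) + 0) | =b=> s2
  s2 = b.d.((rec X. a.b.b.d.(X + 0)) + 0) | =b=> s3
  s3 = d.((rec X. a.b.b.d.(X + 0)) + 0) | =d=> s4
  s4 = (rec X. a.b.b.d.(X + 0)) + 0 | =a=> s1
Reachable graph of Q (5 states):
  t0 = rec X. a.b.b.b.(X + 0) | =a=> t1
  t1 = b.b.b.((rec X. a.b.b.b.(X + 0)) + 0) | =b=> t2
  t2 = b.b.((rec X. a.b.b.b.(X + 0)) + 0) | =b=> t3
  t3 = b.((rec X. a.b.b.b.(X + 0)) + 0) | =b=> t4
  t4 = (rec X. a.b.b.b.(X + 0)) + 0 | =a=> t1
Trace ⟨abbd⟩ through P, begin at {s0}:
  [1] a ⇒ {s1}
  [2] b ⇒ {s2}
  [3] b ⇒ {s3}
  [4] d ⇒ {s4}
  — P admits the full trace.
Trace ⟨abbd⟩ through Q, begin at {t0}:
  [1] a ⇒ {t1}
  [2] b ⇒ {t2}
  [3] b ⇒ {t3}
  [4] d ⇒ ∅  — Q cannot continue

abbd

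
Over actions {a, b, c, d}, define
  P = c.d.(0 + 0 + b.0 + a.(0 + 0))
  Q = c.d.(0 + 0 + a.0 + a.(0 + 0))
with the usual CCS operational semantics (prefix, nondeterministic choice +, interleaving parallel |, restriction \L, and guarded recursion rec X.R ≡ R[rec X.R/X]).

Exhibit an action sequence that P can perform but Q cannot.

cdb

P's transition system — 5 states:
  u0 = c.d.(0 + 0 + b.0 + a.(0 + 0)) has moves —c→ u1
  u1 = d.(0 + 0 + b.0 + a.(0 + 0)) has moves —d→ u2
  u2 = 0 + 0 + b.0 + a.(0 + 0) has moves —a→ u3, —b→ u4
  u3 = 0 + 0 has moves stopped
  u4 = 0 has moves stopped
Q's transition system — 5 states:
  v0 = c.d.(0 + 0 + a.0 + a.(0 + 0)) has moves —c→ v1
  v1 = d.(0 + 0 + a.0 + a.(0 + 0)) has moves —d→ v2
  v2 = 0 + 0 + a.0 + a.(0 + 0) has moves —a→ v3, —a→ v4
  v3 = 0 has moves stopped
  v4 = 0 + 0 has moves stopped
Executing cdb from P (initial set {u0}):
  step 1 (c): {u1}
  step 2 (d): {u2}
  step 3 (b): {u4}
  P completes σ.
Executing cdb from Q (initial set {v0}):
  step 1 (c): {v1}
  step 2 (d): {v2}
  step 3 (b): ∅  — Q cannot continue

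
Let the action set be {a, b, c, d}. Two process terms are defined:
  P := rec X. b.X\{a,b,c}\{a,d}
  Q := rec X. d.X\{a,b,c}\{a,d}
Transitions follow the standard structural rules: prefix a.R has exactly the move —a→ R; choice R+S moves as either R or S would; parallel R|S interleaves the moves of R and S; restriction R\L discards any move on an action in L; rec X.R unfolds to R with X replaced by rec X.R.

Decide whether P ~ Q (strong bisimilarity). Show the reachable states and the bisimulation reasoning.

Reachable graph of P (2 states):
  s0 = rec X. b.X\{a,b,c}\{a,d} :: —b→ s1
  s1 = (rec X. b.X\{a,b,c}\{a,d})\{a,b,c}\{a,d} :: ·
Reachable graph of Q (2 states):
  t0 = rec X. d.X\{a,b,c}\{a,d} :: —d→ t1
  t1 = (rec X. d.X\{a,b,c}\{a,d})\{a,b,c}\{a,d} :: ·
Bisimilarity quotient blocks:
  B0 = {s0}
  B1 = {s1, t1}
  B2 = {t0}
s0 ∈ B0, t0 ∈ B2 → different blocks

P ≁ Q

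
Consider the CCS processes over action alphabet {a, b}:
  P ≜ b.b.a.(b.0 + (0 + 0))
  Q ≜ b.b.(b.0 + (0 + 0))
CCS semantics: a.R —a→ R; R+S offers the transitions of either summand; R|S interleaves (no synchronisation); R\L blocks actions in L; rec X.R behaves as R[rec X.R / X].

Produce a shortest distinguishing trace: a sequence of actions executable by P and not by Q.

bba

P's transition system — 5 states:
  m0 = b.b.a.(b.0 + (0 + 0)) | ··b··> m1
  m1 = b.a.(b.0 + (0 + 0)) | ··b··> m2
  m2 = a.(b.0 + (0 + 0)) | ··a··> m3
  m3 = b.0 + (0 + 0) | ··b··> m4
  m4 = 0 | ∅
Q's transition system — 4 states:
  n0 = b.b.(b.0 + (0 + 0)) | ··b··> n1
  n1 = b.(b.0 + (0 + 0)) | ··b··> n2
  n2 = b.0 + (0 + 0) | ··b··> n3
  n3 = 0 | ∅
Executing bba from P (initial set {m0}):
  [1] b ⇒ {m1}
  [2] b ⇒ {m2}
  [3] a ⇒ {m3}
  ✓ P
Executing bba from Q (initial set {n0}):
  [1] b ⇒ {n1}
  [2] b ⇒ {n2}
  [3] a ⇒ no successor for Q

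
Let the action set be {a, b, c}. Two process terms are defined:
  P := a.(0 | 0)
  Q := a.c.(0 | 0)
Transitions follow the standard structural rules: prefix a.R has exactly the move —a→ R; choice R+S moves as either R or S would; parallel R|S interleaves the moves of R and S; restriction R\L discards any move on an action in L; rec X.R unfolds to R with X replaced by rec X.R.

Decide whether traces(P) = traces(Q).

Reachable graph of P (2 states):
  p0 = a.(0 | 0) → -a-> p1
  p1 = 0 | 0 → ·
Reachable graph of Q (3 states):
  q0 = a.c.(0 | 0) → -a-> q1
  q1 = c.(0 | 0) → -c-> q2
  q2 = 0 | 0 → ·
Trace ⟨ac⟩ through Q, begin at {q0}:
  [1] a ⇒ {q1}
  [2] c ⇒ {q2}
  — Q admits the full trace.
Trace ⟨ac⟩ through P, begin at {p0}:
  [1] a ⇒ {p1}
  [2] c ⇒ ∅  — P cannot continue

trace-distinct — witness ⟨ac⟩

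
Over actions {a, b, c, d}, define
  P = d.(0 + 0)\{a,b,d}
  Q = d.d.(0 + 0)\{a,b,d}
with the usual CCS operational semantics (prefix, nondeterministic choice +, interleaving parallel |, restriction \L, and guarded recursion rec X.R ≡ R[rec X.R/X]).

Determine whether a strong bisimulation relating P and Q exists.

NO

Reachable graph of P (2 states):
  m0 = d.(0 + 0)\{a,b,d} → --d--▸ m1
  m1 = (0 + 0)\{a,b,d} → ·
Reachable graph of Q (3 states):
  n0 = d.d.(0 + 0)\{a,b,d} → --d--▸ n1
  n1 = d.(0 + 0)\{a,b,d} → --d--▸ n2
  n2 = (0 + 0)\{a,b,d} → ·
Coarsest stable partition (strong bisimilarity classes):
  B0 = {m0, n1}
  B1 = {m1, n2}
  B2 = {n0}
m0 ∈ B0, n0 ∈ B2 → different blocks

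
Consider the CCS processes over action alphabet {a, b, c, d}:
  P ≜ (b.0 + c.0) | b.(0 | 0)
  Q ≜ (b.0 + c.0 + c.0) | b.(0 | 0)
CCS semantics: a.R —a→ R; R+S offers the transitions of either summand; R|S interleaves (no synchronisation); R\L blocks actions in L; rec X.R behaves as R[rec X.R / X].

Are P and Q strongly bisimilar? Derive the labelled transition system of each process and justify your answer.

YES

P's transition system — 4 states:
  u0 = (b.0 + c.0) | b.(0 | 0) has moves =b=> u1, =b=> u2, =c=> u2
  u1 = (b.0 + c.0) | (0 | 0) has moves =b=> u3, =c=> u3
  u2 = 0 | b.(0 | 0) has moves =b=> u3
  u3 = 0 | (0 | 0) has moves deadlocked
Q's transition system — 4 states:
  v0 = (b.0 + c.0 + c.0) | b.(0 | 0) has moves =b=> v1, =b=> v2, =c=> v2
  v1 = (b.0 + c.0 + c.0) | (0 | 0) has moves =b=> v3, =c=> v3
  v2 = 0 | b.(0 | 0) has moves =b=> v3
  v3 = 0 | (0 | 0) has moves deadlocked
Coarsest stable partition (strong bisimilarity classes):
  B0 = {u0, v0}
  B1 = {u2, v2}
  B2 = {u3, v3}
  B3 = {u1, v1}
u0 ∈ B0, v0 ∈ B0 → same block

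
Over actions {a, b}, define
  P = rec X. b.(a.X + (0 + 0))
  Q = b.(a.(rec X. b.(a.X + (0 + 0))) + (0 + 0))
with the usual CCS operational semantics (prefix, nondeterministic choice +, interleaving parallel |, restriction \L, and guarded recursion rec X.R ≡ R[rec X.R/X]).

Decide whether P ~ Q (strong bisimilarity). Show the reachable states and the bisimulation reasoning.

P's transition system — 2 states:
  u0 = rec X. b.(a.X + (0 + 0)) has moves --b--▸ u1
  u1 = a.(rec X. b.(a.X + (0 + 0))) + (0 + 0) has moves --a--▸ u0
Q's transition system — 3 states:
  v0 = b.(a.(rec X. b.(a.X + (0 + 0))) + (0 + 0)) has moves --b--▸ v1
  v1 = a.(rec X. b.(a.X + (0 + 0))) + (0 + 0) has moves --a--▸ v2
  v2 = rec X. b.(a.X + (0 + 0)) has moves --b--▸ v1
Coarsest stable partition (strong bisimilarity classes):
  B0 = {u0, v0, v2}
  B1 = {u1, v1}
u0 ∈ B0, v0 ∈ B0 → same block

bisimilar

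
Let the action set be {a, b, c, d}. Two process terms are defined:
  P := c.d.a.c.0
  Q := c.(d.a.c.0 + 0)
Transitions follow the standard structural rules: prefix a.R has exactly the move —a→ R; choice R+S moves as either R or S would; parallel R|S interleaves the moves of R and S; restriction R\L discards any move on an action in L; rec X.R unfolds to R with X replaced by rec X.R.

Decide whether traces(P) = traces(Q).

trace-equivalent

P's transition system — 5 states:
  p0 = c.d.a.c.0 has moves =c=> p1
  p1 = d.a.c.0 has moves =d=> p2
  p2 = a.c.0 has moves =a=> p3
  p3 = c.0 has moves =c=> p4
  p4 = 0 has moves deadlocked
Q's transition system — 5 states:
  q0 = c.(d.a.c.0 + 0) has moves =c=> q1
  q1 = d.a.c.0 + 0 has moves =d=> q2
  q2 = a.c.0 has moves =a=> q3
  q3 = c.0 has moves =c=> q4
  q4 = 0 has moves deadlocked
Bisimilarity quotient blocks:
  B0 = {p0, q0}
  B1 = {p1, q1}
  B2 = {p2, q2}
  B3 = {p3, q3}
  B4 = {p4, q4}
p0 ∈ B0, q0 ∈ B0 → same block
Bisimilar ⇒ trace-equivalent.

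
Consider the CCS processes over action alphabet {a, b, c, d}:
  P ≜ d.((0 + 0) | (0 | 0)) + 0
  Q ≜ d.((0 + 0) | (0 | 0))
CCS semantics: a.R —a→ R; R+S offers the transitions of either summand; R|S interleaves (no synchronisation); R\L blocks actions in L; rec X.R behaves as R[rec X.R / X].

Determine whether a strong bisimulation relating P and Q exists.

LTS(P): 2 reachable states
  u0 = d.((0 + 0) | (0 | 0)) + 0 :: =d=> u1
  u1 = (0 + 0) | (0 | 0) :: (no moves)
LTS(Q): 2 reachable states
  v0 = d.((0 + 0) | (0 | 0)) :: =d=> v1
  v1 = (0 + 0) | (0 | 0) :: (no moves)
Coarsest stable partition (strong bisimilarity classes):
  B0 = {u0, v0}
  B1 = {u1, v1}
u0 ∈ B0, v0 ∈ B0 → same block

YES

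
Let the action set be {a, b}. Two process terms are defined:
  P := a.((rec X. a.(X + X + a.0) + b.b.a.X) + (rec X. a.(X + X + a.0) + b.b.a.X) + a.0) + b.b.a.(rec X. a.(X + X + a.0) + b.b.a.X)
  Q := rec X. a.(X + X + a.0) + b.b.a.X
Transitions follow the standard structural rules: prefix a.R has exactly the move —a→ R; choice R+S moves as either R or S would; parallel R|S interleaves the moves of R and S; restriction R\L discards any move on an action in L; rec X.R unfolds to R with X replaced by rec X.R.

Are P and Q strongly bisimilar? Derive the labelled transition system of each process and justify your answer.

bisimilar

Reachable graph of P (6 states):
  p0 = a.((rec X. a.(X + X + a.0) + b.b.a.X) + (rec X. a.(X + X + a.0) + b.b.a.X) + a.0) + b.b.a.(rec X. a.(X + X + a.0) + b.b.a.X) has moves -a-> p1, -b-> p2
  p1 = (rec X. a.(X + X + a.0) + b.b.a.X) + (rec X. a.(X + X + a.0) + b.b.a.X) + a.0 has moves -a-> p1, -a-> p3, -b-> p2
  p2 = b.a.(rec X. a.(X + X + a.0) + b.b.a.X) has moves -b-> p4
  p3 = 0 has moves stopped
  p4 = a.(rec X. a.(X + X + a.0) + b.b.a.X) has moves -a-> p5
  p5 = rec X. a.(X + X + a.0) + b.b.a.X has moves -a-> p1, -b-> p2
Reachable graph of Q (5 states):
  q0 = rec X. a.(X + X + a.0) + b.b.a.X has moves -a-> q1, -b-> q2
  q1 = (rec X. a.(X + X + a.0) + b.b.a.X) + (rec X. a.(X + X + a.0) + b.b.a.X) + a.0 has moves -a-> q1, -a-> q3, -b-> q2
  q2 = b.a.(rec X. a.(X + X + a.0) + b.b.a.X) has moves -b-> q4
  q3 = 0 has moves stopped
  q4 = a.(rec X. a.(X + X + a.0) + b.b.a.X) has moves -a-> q0
Bisimilarity quotient blocks:
  B0 = {p0, p5, q0}
  B1 = {p2, q2}
  B2 = {p4, q4}
  B3 = {p1, q1}
  B4 = {p3, q3}
p0 ∈ B0, q0 ∈ B0 → same block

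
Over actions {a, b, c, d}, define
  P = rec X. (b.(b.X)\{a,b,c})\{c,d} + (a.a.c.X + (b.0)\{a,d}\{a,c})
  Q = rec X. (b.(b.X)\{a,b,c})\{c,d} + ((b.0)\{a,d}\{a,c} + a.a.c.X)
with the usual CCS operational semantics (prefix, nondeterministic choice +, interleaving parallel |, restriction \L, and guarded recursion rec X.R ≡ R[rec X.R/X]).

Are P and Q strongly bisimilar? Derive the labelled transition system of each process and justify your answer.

P ~ Q

LTS(P): 5 reachable states
  m0 = rec X. (b.(b.X)\{a,b,c})\{c,d} + (a.a.c.X + (b.0)\{a,d}\{a,c}) ⊢ —a→ m1, —b→ m2, —b→ m3
  m1 = a.c.(rec X. (b.(b.X)\{a,b,c})\{c,d} + (a.a.c.X + (b.0)\{a,d}\{a,c})) ⊢ —a→ m4
  m2 = (b.(rec X. (b.(b.X)\{a,b,c})\{c,d} + (a.a.c.X + (b.0)\{a,d}\{a,c})))\{a,b,c}\{c,d} ⊢ (no moves)
  m3 = 0\{a,d}\{a,c} ⊢ (no moves)
  m4 = c.(rec X. (b.(b.X)\{a,b,c})\{c,d} + (a.a.c.X + (b.0)\{a,d}\{a,c})) ⊢ —c→ m0
LTS(Q): 5 reachable states
  n0 = rec X. (b.(b.X)\{a,b,c})\{c,d} + ((b.0)\{a,d}\{a,c} + a.a.c.X) ⊢ —a→ n1, —b→ n2, —b→ n3
  n1 = a.c.(rec X. (b.(b.X)\{a,b,c})\{c,d} + ((b.0)\{a,d}\{a,c} + a.a.c.X)) ⊢ —a→ n4
  n2 = (b.(rec X. (b.(b.X)\{a,b,c})\{c,d} + ((b.0)\{a,d}\{a,c} + a.a.c.X)))\{a,b,c}\{c,d} ⊢ (no moves)
  n3 = 0\{a,d}\{a,c} ⊢ (no moves)
  n4 = c.(rec X. (b.(b.X)\{a,b,c})\{c,d} + ((b.0)\{a,d}\{a,c} + a.a.c.X)) ⊢ —c→ n0
Partition-refinement fixed point:
  B0 = {m0, n0}
  B1 = {m1, n1}
  B2 = {m4, n4}
  B3 = {m2, m3, n2, n3}
m0 ∈ B0, n0 ∈ B0 → same block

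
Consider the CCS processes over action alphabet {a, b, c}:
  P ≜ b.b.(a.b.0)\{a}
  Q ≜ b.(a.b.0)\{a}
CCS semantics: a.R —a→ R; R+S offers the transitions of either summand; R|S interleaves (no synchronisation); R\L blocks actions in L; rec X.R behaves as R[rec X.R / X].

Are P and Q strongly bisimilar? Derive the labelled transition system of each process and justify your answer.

P ≁ Q

LTS(P): 3 reachable states
  m0 = b.b.(a.b.0)\{a} has moves =b=> m1
  m1 = b.(a.b.0)\{a} has moves =b=> m2
  m2 = (a.b.0)\{a} has moves stopped
LTS(Q): 2 reachable states
  n0 = b.(a.b.0)\{a} has moves =b=> n1
  n1 = (a.b.0)\{a} has moves stopped
Bisimilarity quotient blocks:
  B0 = {m0}
  B1 = {m1, n0}
  B2 = {m2, n1}
m0 ∈ B0, n0 ∈ B1 → different blocks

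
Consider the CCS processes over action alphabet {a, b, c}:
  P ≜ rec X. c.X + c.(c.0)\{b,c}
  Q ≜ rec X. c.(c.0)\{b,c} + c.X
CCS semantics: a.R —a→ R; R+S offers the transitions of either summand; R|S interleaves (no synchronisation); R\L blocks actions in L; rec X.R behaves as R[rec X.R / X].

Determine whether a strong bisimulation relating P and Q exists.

LTS(P): 2 reachable states
  s0 = rec X. c.X + c.(c.0)\{b,c} | =c=> s0, =c=> s1
  s1 = (c.0)\{b,c} | ·
LTS(Q): 2 reachable states
  t0 = rec X. c.(c.0)\{b,c} + c.X | =c=> t0, =c=> t1
  t1 = (c.0)\{b,c} | ·
Coarsest stable partition (strong bisimilarity classes):
  B0 = {s0, t0}
  B1 = {s1, t1}
s0 ∈ B0, t0 ∈ B0 → same block

YES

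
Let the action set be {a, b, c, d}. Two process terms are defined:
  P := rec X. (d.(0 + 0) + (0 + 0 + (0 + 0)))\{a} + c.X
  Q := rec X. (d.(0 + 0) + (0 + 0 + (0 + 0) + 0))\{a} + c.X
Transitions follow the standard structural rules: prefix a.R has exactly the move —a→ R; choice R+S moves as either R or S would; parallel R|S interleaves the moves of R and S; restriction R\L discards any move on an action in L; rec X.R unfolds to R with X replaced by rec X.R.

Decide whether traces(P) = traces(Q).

YES

LTS(P): 2 reachable states
  s0 = rec X. (d.(0 + 0) + (0 + 0 + (0 + 0)))\{a} + c.X ⊢ ··c··> s0, ··d··> s1
  s1 = (0 + 0)\{a} ⊢ ·
LTS(Q): 2 reachable states
  t0 = rec X. (d.(0 + 0) + (0 + 0 + (0 + 0) + 0))\{a} + c.X ⊢ ··c··> t0, ··d··> t1
  t1 = (0 + 0)\{a} ⊢ ·
Bisimilarity quotient blocks:
  B0 = {s0, t0}
  B1 = {s1, t1}
s0 ∈ B0, t0 ∈ B0 → same block
Bisimilar ⇒ trace-equivalent.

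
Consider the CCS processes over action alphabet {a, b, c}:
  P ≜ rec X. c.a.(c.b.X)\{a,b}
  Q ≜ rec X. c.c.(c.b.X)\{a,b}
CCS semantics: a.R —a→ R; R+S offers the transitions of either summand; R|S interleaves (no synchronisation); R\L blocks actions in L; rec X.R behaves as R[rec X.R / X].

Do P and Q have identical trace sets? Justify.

LTS(P): 4 reachable states
  s0 = rec X. c.a.(c.b.X)\{a,b} | —c→ s1
  s1 = a.(c.b.(rec X. c.a.(c.b.X)\{a,b}))\{a,b} | —a→ s2
  s2 = (c.b.(rec X. c.a.(c.b.X)\{a,b}))\{a,b} | —c→ s3
  s3 = (b.(rec X. c.a.(c.b.X)\{a,b}))\{a,b} | ·
LTS(Q): 4 reachable states
  t0 = rec X. c.c.(c.b.X)\{a,b} | —c→ t1
  t1 = c.(c.b.(rec X. c.c.(c.b.X)\{a,b}))\{a,b} | —c→ t2
  t2 = (c.b.(rec X. c.c.(c.b.X)\{a,b}))\{a,b} | —c→ t3
  t3 = (b.(rec X. c.c.(c.b.X)\{a,b}))\{a,b} | ·
Executing ca from P (initial set {s0}):
  [1] c ⇒ {s1}
  [2] a ⇒ {s2}
  ✓ P
Executing ca from Q (initial set {t0}):
  [1] c ⇒ {t1}
  [2] a ⇒ ∅ (Q stuck)

NO — witness ⟨ca⟩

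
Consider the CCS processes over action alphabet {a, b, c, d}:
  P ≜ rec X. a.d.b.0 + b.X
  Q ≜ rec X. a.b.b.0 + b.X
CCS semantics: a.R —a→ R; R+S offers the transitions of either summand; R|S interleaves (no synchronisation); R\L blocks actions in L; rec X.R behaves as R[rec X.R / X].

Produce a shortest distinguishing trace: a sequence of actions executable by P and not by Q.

Reachable graph of P (4 states):
  m0 = rec X. a.d.b.0 + b.X | —a→ m1, —b→ m0
  m1 = d.b.0 | —d→ m2
  m2 = b.0 | —b→ m3
  m3 = 0 | stopped
Reachable graph of Q (4 states):
  n0 = rec X. a.b.b.0 + b.X | —a→ n1, —b→ n0
  n1 = b.b.0 | —b→ n2
  n2 = b.0 | —b→ n3
  n3 = 0 | stopped
Executing ad from P (initial set {m0}):
  step 1 (a): {m1}
  step 2 (d): {m2}
  ✓ P
Executing ad from Q (initial set {n0}):
  step 1 (a): {n1}
  step 2 (d): ∅  — Q cannot continue

ad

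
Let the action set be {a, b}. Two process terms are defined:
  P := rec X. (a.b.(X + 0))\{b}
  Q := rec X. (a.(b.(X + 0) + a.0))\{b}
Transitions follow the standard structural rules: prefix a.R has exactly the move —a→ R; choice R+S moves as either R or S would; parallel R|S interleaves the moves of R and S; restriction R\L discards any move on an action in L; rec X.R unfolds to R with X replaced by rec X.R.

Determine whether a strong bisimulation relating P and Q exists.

NO

LTS(P): 2 reachable states
  s0 = rec X. (a.b.(X + 0))\{b} has moves -a-> s1
  s1 = (b.((rec X. (a.b.(X + 0))\{b}) + 0))\{b} has moves deadlocked
LTS(Q): 3 reachable states
  t0 = rec X. (a.(b.(X + 0) + a.0))\{b} has moves -a-> t1
  t1 = (b.((rec X. (a.(b.(X + 0) + a.0))\{b}) + 0) + a.0)\{b} has moves -a-> t2
  t2 = 0\{b} has moves deadlocked
Partition-refinement fixed point:
  B0 = {s0, t1}
  B1 = {s1, t2}
  B2 = {t0}
s0 ∈ B0, t0 ∈ B2 → different blocks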